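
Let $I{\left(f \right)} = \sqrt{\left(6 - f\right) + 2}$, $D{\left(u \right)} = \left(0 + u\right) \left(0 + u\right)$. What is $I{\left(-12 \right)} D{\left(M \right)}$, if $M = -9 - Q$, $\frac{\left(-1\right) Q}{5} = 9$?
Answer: $2592 \sqrt{5} \approx 5795.9$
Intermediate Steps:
$Q = -45$ ($Q = \left(-5\right) 9 = -45$)
$M = 36$ ($M = -9 - -45 = -9 + 45 = 36$)
$D{\left(u \right)} = u^{2}$ ($D{\left(u \right)} = u u = u^{2}$)
$I{\left(f \right)} = \sqrt{8 - f}$
$I{\left(-12 \right)} D{\left(M \right)} = \sqrt{8 - -12} \cdot 36^{2} = \sqrt{8 + 12} \cdot 1296 = \sqrt{20} \cdot 1296 = 2 \sqrt{5} \cdot 1296 = 2592 \sqrt{5}$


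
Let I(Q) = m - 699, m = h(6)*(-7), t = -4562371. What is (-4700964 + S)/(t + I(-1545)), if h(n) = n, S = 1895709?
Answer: 2805255/4563112 ≈ 0.61477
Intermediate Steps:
m = -42 (m = 6*(-7) = -42)
I(Q) = -741 (I(Q) = -42 - 699 = -741)
(-4700964 + S)/(t + I(-1545)) = (-4700964 + 1895709)/(-4562371 - 741) = -2805255/(-4563112) = -2805255*(-1/4563112) = 2805255/4563112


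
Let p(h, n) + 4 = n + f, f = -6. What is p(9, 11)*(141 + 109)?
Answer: 250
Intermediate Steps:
p(h, n) = -10 + n (p(h, n) = -4 + (n - 6) = -4 + (-6 + n) = -10 + n)
p(9, 11)*(141 + 109) = (-10 + 11)*(141 + 109) = 1*250 = 250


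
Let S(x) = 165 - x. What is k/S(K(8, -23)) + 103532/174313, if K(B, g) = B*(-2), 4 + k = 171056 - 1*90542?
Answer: 14052678922/31550653 ≈ 445.40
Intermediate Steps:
k = 80510 (k = -4 + (171056 - 1*90542) = -4 + (171056 - 90542) = -4 + 80514 = 80510)
K(B, g) = -2*B
k/S(K(8, -23)) + 103532/174313 = 80510/(165 - (-2)*8) + 103532/174313 = 80510/(165 - 1*(-16)) + 103532*(1/174313) = 80510/(165 + 16) + 103532/174313 = 80510/181 + 103532/174313 = 14052678922/31550653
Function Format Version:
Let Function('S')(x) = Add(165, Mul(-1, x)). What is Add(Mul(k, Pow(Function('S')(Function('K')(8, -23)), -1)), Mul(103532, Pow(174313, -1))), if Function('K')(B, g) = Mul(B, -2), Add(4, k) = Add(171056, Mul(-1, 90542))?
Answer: Rational(14052678922, 31550653) ≈ 445.40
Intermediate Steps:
k = 80510 (k = Add(-4, Add(171056, Mul(-1, 90542))) = Add(-4, Add(171056, -90542)) = Add(-4, 80514) = 80510)
Function('K')(B, g) = Mul(-2, B)
Add(Mul(k, Pow(Function('S')(Function('K')(8, -23)), -1)), Mul(103532, Pow(174313, -1))) = Add(Mul(80510, Pow(Add(165, Mul(-1, Mul(-2, 8))), -1)), Mul(103532, Pow(174313, -1))) = Add(Mul(80510, Pow(Add(165, Mul(-1, -16)), -1)), Mul(103532, Rational(1, 174313))) = Add(Mul(80510, Pow(Add(165, 16), -1)), Rational(103532, 174313)) = Add(Mul(80510, Pow(181, -1)), Rational(103532, 174313)) = Add(Mul(80510, Rational(1, 181)), Rational(103532, 174313)) = Add(Rational(80510, 181), Rational(103532, 174313)) = Rational(14052678922, 31550653)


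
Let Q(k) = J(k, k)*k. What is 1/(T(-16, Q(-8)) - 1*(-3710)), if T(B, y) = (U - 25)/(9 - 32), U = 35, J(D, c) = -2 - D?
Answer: 23/85320 ≈ 0.00026957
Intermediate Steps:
Q(k) = k*(-2 - k) (Q(k) = (-2 - k)*k = k*(-2 - k))
T(B, y) = -10/23 (T(B, y) = (35 - 25)/(9 - 32) = 10/(-23) = 10*(-1/23) = -10/23)
1/(T(-16, Q(-8)) - 1*(-3710)) = 1/(-10/23 - 1*(-3710)) = 1/(-10/23 + 3710) = 1/(85320/23) = 23/85320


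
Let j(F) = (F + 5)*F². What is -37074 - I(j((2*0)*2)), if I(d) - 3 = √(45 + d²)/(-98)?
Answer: -37077 + 3*√5/98 ≈ -37077.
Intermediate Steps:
j(F) = F²*(5 + F) (j(F) = (5 + F)*F² = F²*(5 + F))
I(d) = 3 - √(45 + d²)/98 (I(d) = 3 + √(45 + d²)/(-98) = 3 + √(45 + d²)*(-1/98) = 3 - √(45 + d²)/98)
-37074 - I(j((2*0)*2)) = -37074 - (3 - √(45 + (((2*0)*2)²*(5 + (2*0)*2))²)/98) = -37074 - (3 - √(45 + ((0*2)²*(5 + 0*2))²)/98) = -37074 - (3 - √(45 + (0²*(5 + 0))²)/98) = -37074 - (3 - √(45 + (0*5)²)/98) = -37074 - (3 - √(45 + 0²)/98) = -37074 - (3 - √(45 + 0)/98) = -37074 - (3 - 3*√5/98) = -37074 + (-3 + 3*√5/98) = -37077 + 3*√5/98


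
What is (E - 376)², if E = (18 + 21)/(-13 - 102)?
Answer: 1873071841/13225 ≈ 1.4163e+5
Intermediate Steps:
E = -39/115 (E = 39/(-115) = 39*(-1/115) = -39/115 ≈ -0.33913)
(E - 376)² = (-39/115 - 376)² = (-43279/115)² = 1873071841/13225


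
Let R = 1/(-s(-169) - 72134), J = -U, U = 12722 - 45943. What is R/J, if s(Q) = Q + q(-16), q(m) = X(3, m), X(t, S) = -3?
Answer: -1/2390649602 ≈ -4.1830e-10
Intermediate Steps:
q(m) = -3
U = -33221
s(Q) = -3 + Q (s(Q) = Q - 3 = -3 + Q)
J = 33221 (J = -1*(-33221) = 33221)
R = -1/71962 (R = 1/(-(-3 - 169) - 72134) = 1/(-1*(-172) - 72134) = 1/(172 - 72134) = 1/(-71962) = -1/71962 ≈ -1.3896e-5)
R/J = -1/71962/33221 = -1/71962*1/33221 = -1/2390649602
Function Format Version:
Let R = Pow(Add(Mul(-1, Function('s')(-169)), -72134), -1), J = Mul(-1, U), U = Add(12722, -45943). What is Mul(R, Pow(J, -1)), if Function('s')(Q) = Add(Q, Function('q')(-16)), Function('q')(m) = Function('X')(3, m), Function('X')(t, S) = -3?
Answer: Rational(-1, 2390649602) ≈ -4.1830e-10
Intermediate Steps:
Function('q')(m) = -3
U = -33221
Function('s')(Q) = Add(-3, Q) (Function('s')(Q) = Add(Q, -3) = Add(-3, Q))
J = 33221 (J = Mul(-1, -33221) = 33221)
R = Rational(-1, 71962) (R = Pow(Add(Mul(-1, Add(-3, -169)), -72134), -1) = Pow(Add(Mul(-1, -172), -72134), -1) = Pow(Add(172, -72134), -1) = Pow(-71962, -1) = Rational(-1, 71962) ≈ -1.3896e-5)
Mul(R, Pow(J, -1)) = Mul(Rational(-1, 71962), Pow(33221, -1)) = Mul(Rational(-1, 71962), Rational(1, 33221)) = Rational(-1, 2390649602)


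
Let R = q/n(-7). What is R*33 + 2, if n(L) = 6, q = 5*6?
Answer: 167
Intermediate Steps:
q = 30
R = 5 (R = 30/6 = 30*(1/6) = 5)
R*33 + 2 = 5*33 + 2 = 165 + 2 = 167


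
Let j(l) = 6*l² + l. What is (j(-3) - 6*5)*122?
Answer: 2562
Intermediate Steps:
j(l) = l + 6*l²
(j(-3) - 6*5)*122 = (-3*(1 + 6*(-3)) - 6*5)*122 = (-3*(1 - 18) - 30)*122 = (-3*(-17) - 30)*122 = (51 - 30)*122 = 21*122 = 2562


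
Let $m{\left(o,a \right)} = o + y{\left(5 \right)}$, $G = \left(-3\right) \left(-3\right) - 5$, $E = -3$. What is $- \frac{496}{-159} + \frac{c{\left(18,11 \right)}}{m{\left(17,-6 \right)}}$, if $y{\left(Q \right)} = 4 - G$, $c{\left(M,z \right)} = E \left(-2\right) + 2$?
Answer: $\frac{9704}{2703} \approx 3.5901$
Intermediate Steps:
$G = 4$ ($G = 9 - 5 = 4$)
$c{\left(M,z \right)} = 8$ ($c{\left(M,z \right)} = \left(-3\right) \left(-2\right) + 2 = 6 + 2 = 8$)
$y{\left(Q \right)} = 0$ ($y{\left(Q \right)} = 4 - 4 = 0$)
$m{\left(o,a \right)} = o$ ($m{\left(o,a \right)} = o + 0 = o$)
$- \frac{496}{-159} + \frac{c{\left(18,11 \right)}}{m{\left(17,-6 \right)}} = - \frac{496}{-159} + \frac{8}{17} = \left(-496\right) \left(- \frac{1}{159}\right) + 8 \cdot \frac{1}{17} = \frac{496}{159} + \frac{8}{17} = \frac{9704}{2703}$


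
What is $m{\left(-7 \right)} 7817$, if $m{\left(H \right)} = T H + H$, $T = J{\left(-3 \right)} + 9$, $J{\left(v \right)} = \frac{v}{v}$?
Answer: $-601909$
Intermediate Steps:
$J{\left(v \right)} = 1$
$T = 10$ ($T = 1 + 9 = 10$)
$m{\left(H \right)} = 11 H$ ($m{\left(H \right)} = 10 H + H = 11 H$)
$m{\left(-7 \right)} 7817 = 11 \left(-7\right) 7817 = \left(-77\right) 7817 = -601909$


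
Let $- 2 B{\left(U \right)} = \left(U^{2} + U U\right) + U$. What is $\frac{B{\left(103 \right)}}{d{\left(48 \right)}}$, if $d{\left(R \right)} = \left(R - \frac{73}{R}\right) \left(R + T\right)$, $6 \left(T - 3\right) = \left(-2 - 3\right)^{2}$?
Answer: $- \frac{133488}{32107} \approx -4.1576$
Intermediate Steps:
$T = \frac{43}{6}$ ($T = 3 + \frac{\left(-2 - 3\right)^{2}}{6} = 3 + \frac{\left(-5\right)^{2}}{6} = 3 + \frac{1}{6} \cdot 25 = 3 + \frac{25}{6} = \frac{43}{6} \approx 7.1667$)
$B{\left(U \right)} = - U^{2} - \frac{U}{2}$ ($B{\left(U \right)} = - \frac{\left(U^{2} + U U\right) + U}{2} = - \frac{\left(U^{2} + U^{2}\right) + U}{2} = - \frac{2 U^{2} + U}{2} = - \frac{U + 2 U^{2}}{2} = - U^{2} - \frac{U}{2}$)
$d{\left(R \right)} = \left(\frac{43}{6} + R\right) \left(R - \frac{73}{R}\right)$ ($d{\left(R \right)} = \left(R - \frac{73}{R}\right) \left(R + \frac{43}{6}\right) = \left(R - \frac{73}{R}\right) \left(\frac{43}{6} + R\right) = \left(\frac{43}{6} + R\right) \left(R - \frac{73}{R}\right)$)
$\frac{B{\left(103 \right)}}{d{\left(48 \right)}} = \frac{\left(-1\right) 103 \left(\frac{1}{2} + 103\right)}{-73 + 48^{2} - \frac{3139}{6 \cdot 48} + \frac{43}{6} \cdot 48} = \frac{\left(-1\right) 103 \cdot \frac{207}{2}}{-73 + 2304 - \frac{3139}{288} + 344} = - \frac{21321}{2 \left(-73 + 2304 - \frac{3139}{288} + 344\right)} = - \frac{21321}{2 \cdot \frac{738461}{288}} = \left(- \frac{21321}{2}\right) \frac{288}{738461} = - \frac{133488}{32107}$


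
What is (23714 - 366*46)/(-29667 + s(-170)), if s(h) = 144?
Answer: -6878/29523 ≈ -0.23297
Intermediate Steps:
(23714 - 366*46)/(-29667 + s(-170)) = (23714 - 366*46)/(-29667 + 144) = (23714 - 16836)/(-29523) = 6878*(-1/29523) = -6878/29523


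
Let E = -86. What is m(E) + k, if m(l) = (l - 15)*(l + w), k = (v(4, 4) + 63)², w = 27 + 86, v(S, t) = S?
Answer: 1762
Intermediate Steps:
w = 113
k = 4489 (k = (4 + 63)² = 67² = 4489)
m(l) = (-15 + l)*(113 + l) (m(l) = (l - 15)*(l + 113) = (-15 + l)*(113 + l))
m(E) + k = (-1695 + (-86)² + 98*(-86)) + 4489 = (-1695 + 7396 - 8428) + 4489 = -2727 + 4489 = 1762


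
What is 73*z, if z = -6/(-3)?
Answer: 146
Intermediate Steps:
z = 2 (z = -6*(-1/3) = 2)
73*z = 73*2 = 146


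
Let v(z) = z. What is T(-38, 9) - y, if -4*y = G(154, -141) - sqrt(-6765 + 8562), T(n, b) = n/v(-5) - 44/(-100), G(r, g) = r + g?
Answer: 1129/100 - sqrt(1797)/4 ≈ 0.69224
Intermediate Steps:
G(r, g) = g + r
T(n, b) = 11/25 - n/5 (T(n, b) = n/(-5) - 44/(-100) = n*(-1/5) - 44*(-1/100) = -n/5 + 11/25 = 11/25 - n/5)
y = -13/4 + sqrt(1797)/4 (y = -((-141 + 154) - sqrt(-6765 + 8562))/4 = -(13 - sqrt(1797))/4 = -13/4 + sqrt(1797)/4 ≈ 7.3478)
T(-38, 9) - y = (11/25 - 1/5*(-38)) - (-13/4 + sqrt(1797)/4) = (11/25 + 38/5) + (13/4 - sqrt(1797)/4) = 201/25 + (13/4 - sqrt(1797)/4) = 1129/100 - sqrt(1797)/4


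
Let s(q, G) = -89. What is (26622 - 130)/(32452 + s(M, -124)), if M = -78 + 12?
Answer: 26492/32363 ≈ 0.81859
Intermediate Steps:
M = -66
(26622 - 130)/(32452 + s(M, -124)) = (26622 - 130)/(32452 - 89) = 26492/32363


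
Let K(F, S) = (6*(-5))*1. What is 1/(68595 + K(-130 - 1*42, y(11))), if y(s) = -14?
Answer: 1/68565 ≈ 1.4585e-5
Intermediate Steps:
K(F, S) = -30 (K(F, S) = -30*1 = -30)
1/(68595 + K(-130 - 1*42, y(11))) = 1/(68595 - 30) = 1/68565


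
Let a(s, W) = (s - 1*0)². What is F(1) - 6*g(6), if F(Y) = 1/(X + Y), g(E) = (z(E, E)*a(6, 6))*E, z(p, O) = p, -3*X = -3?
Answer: -15551/2 ≈ -7775.5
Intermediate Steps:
a(s, W) = s² (a(s, W) = (s + 0)² = s²)
X = 1 (X = -⅓*(-3) = 1)
g(E) = 36*E² (g(E) = (E*6²)*E = (E*36)*E = (36*E)*E = 36*E²)
F(Y) = 1/(1 + Y)
F(1) - 6*g(6) = 1/(1 + 1) - 216*6² = 1/2 - 216*36 = ½ - 6*1296 = ½ - 7776 = -15551/2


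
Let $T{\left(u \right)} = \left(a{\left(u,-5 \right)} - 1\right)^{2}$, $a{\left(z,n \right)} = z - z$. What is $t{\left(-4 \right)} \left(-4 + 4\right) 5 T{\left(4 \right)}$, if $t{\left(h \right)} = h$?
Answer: $0$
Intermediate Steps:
$a{\left(z,n \right)} = 0$
$T{\left(u \right)} = 1$ ($T{\left(u \right)} = \left(0 - 1\right)^{2} = \left(-1\right)^{2} = 1$)
$t{\left(-4 \right)} \left(-4 + 4\right) 5 T{\left(4 \right)} = - 4 \left(-4 + 4\right) 5 \cdot 1 = - 4 \cdot 0 \cdot 5 \cdot 1 = \left(-4\right) 0 \cdot 1 = 0 \cdot 1 = 0$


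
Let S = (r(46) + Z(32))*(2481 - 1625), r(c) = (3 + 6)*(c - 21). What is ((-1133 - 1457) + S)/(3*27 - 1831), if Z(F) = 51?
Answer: -116833/875 ≈ -133.52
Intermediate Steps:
r(c) = -189 + 9*c (r(c) = 9*(-21 + c) = -189 + 9*c)
S = 236256 (S = ((-189 + 9*46) + 51)*(2481 - 1625) = ((-189 + 414) + 51)*856 = (225 + 51)*856 = 276*856 = 236256)
((-1133 - 1457) + S)/(3*27 - 1831) = ((-1133 - 1457) + 236256)/(3*27 - 1831) = (-2590 + 236256)/(81 - 1831) = 233666/(-1750) = 233666*(-1/1750) = -116833/875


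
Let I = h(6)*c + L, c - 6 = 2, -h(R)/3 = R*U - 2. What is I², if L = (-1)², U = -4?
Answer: 390625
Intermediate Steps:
h(R) = 6 + 12*R (h(R) = -3*(R*(-4) - 2) = -3*(-4*R - 2) = -3*(-2 - 4*R) = 6 + 12*R)
L = 1
c = 8 (c = 6 + 2 = 8)
I = 625 (I = (6 + 12*6)*8 + 1 = (6 + 72)*8 + 1 = 78*8 + 1 = 624 + 1 = 625)
I² = 625² = 390625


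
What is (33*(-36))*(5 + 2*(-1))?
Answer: -3564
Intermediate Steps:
(33*(-36))*(5 + 2*(-1)) = -1188*(5 - 2) = -1188*3 = -3564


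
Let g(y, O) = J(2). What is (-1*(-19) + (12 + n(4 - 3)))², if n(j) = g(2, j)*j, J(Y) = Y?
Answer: 1089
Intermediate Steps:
g(y, O) = 2
n(j) = 2*j
(-1*(-19) + (12 + n(4 - 3)))² = (-1*(-19) + (12 + 2*(4 - 3)))² = (19 + (12 + 2*1))² = (19 + (12 + 2))² = (19 + 14)² = 33² = 1089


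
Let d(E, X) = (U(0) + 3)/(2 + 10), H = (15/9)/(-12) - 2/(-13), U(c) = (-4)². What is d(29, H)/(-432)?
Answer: -19/5184 ≈ -0.0036651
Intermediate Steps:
U(c) = 16
H = 7/468 (H = (15*(⅑))*(-1/12) - 2*(-1/13) = (5/3)*(-1/12) + 2/13 = -5/36 + 2/13 = 7/468 ≈ 0.014957)
d(E, X) = 19/12 (d(E, X) = (16 + 3)/(2 + 10) = 19/12)
d(29, H)/(-432) = (19/12)/(-432) = (19/12)*(-1/432) = -19/5184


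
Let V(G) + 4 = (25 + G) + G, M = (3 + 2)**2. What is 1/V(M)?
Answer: 1/71 ≈ 0.014085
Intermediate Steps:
M = 25 (M = 5**2 = 25)
V(G) = 21 + 2*G (V(G) = -4 + ((25 + G) + G) = -4 + (25 + 2*G) = 21 + 2*G)
1/V(M) = 1/(21 + 2*25) = 1/(21 + 50) = 1/71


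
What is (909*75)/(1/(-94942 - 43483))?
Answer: -9437124375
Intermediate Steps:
(909*75)/(1/(-94942 - 43483)) = 68175/(1/(-138425)) = 68175/(-1/138425) = 68175*(-138425) = -9437124375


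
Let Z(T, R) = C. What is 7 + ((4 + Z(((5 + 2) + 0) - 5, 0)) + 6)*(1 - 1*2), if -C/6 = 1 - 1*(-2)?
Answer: 15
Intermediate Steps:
C = -18 (C = -6*(1 - 1*(-2)) = -6*(1 + 2) = -6*3 = -18)
Z(T, R) = -18
7 + ((4 + Z(((5 + 2) + 0) - 5, 0)) + 6)*(1 - 1*2) = 7 + ((4 - 18) + 6)*(1 - 1*2) = 7 + (-14 + 6)*(1 - 2) = 7 - 8*(-1) = 7 + 8 = 15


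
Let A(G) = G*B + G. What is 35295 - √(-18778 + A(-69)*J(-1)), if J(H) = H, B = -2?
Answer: 35295 - I*√18847 ≈ 35295.0 - 137.28*I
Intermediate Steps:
A(G) = -G (A(G) = G*(-2) + G = -2*G + G = -G)
35295 - √(-18778 + A(-69)*J(-1)) = 35295 - √(-18778 - 1*(-69)*(-1)) = 35295 - √(-18778 + 69*(-1)) = 35295 - √(-18778 - 69) = 35295 - √(-18847) = 35295 - I*√18847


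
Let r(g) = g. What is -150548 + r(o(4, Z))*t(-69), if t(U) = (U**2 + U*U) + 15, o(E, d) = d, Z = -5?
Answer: -198233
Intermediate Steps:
t(U) = 15 + 2*U**2 (t(U) = (U**2 + U**2) + 15 = 2*U**2 + 15 = 15 + 2*U**2)
-150548 + r(o(4, Z))*t(-69) = -150548 - 5*(15 + 2*(-69)**2) = -150548 - 5*(15 + 2*4761) = -150548 - 5*(15 + 9522) = -150548 - 5*9537 = -150548 - 47685 = -198233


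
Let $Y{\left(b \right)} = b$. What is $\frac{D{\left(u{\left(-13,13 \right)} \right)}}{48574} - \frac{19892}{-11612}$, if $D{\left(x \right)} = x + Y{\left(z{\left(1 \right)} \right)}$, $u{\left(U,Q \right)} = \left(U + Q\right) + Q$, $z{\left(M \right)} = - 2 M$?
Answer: $\frac{241590435}{141010322} \approx 1.7133$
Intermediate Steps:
$u{\left(U,Q \right)} = U + 2 Q$ ($u{\left(U,Q \right)} = \left(Q + U\right) + Q = U + 2 Q$)
$D{\left(x \right)} = -2 + x$ ($D{\left(x \right)} = x - 2 = -2 + x$)
$\frac{D{\left(u{\left(-13,13 \right)} \right)}}{48574} - \frac{19892}{-11612} = \frac{-2 + \left(-13 + 2 \cdot 13\right)}{48574} - \frac{19892}{-11612} = \left(-2 + \left(-13 + 26\right)\right) \frac{1}{48574} - - \frac{4973}{2903} = \left(-2 + 13\right) \frac{1}{48574} + \frac{4973}{2903} = 11 \cdot \frac{1}{48574} + \frac{4973}{2903} = \frac{11}{48574} + \frac{4973}{2903} = \frac{241590435}{141010322}$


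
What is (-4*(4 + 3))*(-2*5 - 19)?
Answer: 812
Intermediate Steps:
(-4*(4 + 3))*(-2*5 - 19) = (-4*7)*(-10 - 19) = -28*(-29) = 812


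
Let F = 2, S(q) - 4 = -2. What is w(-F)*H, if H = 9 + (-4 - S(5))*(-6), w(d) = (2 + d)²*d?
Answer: 0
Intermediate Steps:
S(q) = 2 (S(q) = 4 - 2 = 2)
w(d) = d*(2 + d)²
H = 45 (H = 9 + (-4 - 1*2)*(-6) = 9 + (-4 - 2)*(-6) = 9 - 6*(-6) = 9 + 36 = 45)
w(-F)*H = ((-1*2)*(2 - 1*2)²)*45 = -2*(2 - 2)²*45 = -2*0²*45 = -2*0*45 = 0*45 = 0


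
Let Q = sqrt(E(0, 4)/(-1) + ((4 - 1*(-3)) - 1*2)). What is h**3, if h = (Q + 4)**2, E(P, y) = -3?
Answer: 50688 + 35840*sqrt(2) ≈ 1.0137e+5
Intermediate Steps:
Q = 2*sqrt(2) (Q = sqrt(-3/(-1) + ((4 - 1*(-3)) - 1*2)) = sqrt(-3*(-1) + ((4 + 3) - 2)) = sqrt(3 + (7 - 2)) = sqrt(3 + 5) = sqrt(8) = 2*sqrt(2) ≈ 2.8284)
h = (4 + 2*sqrt(2))**2 (h = (2*sqrt(2) + 4)**2 = (4 + 2*sqrt(2))**2 ≈ 46.627)
h**3 = (24 + 16*sqrt(2))**3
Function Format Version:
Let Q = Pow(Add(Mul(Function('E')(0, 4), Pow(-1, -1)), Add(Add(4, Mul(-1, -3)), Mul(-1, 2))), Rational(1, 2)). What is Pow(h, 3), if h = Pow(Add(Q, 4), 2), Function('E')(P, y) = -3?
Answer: Add(50688, Mul(35840, Pow(2, Rational(1, 2)))) ≈ 1.0137e+5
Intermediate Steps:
Q = Mul(2, Pow(2, Rational(1, 2))) (Q = Pow(Add(Mul(-3, Pow(-1, -1)), Add(Add(4, Mul(-1, -3)), Mul(-1, 2))), Rational(1, 2)) = Pow(Add(Mul(-3, -1), Add(Add(4, 3), -2)), Rational(1, 2)) = Pow(Add(3, Add(7, -2)), Rational(1, 2)) = Pow(Add(3, 5), Rational(1, 2)) = Pow(8, Rational(1, 2)) = Mul(2, Pow(2, Rational(1, 2))) ≈ 2.8284)
h = Pow(Add(4, Mul(2, Pow(2, Rational(1, 2)))), 2) (h = Pow(Add(Mul(2, Pow(2, Rational(1, 2))), 4), 2) = Pow(Add(4, Mul(2, Pow(2, Rational(1, 2)))), 2) ≈ 46.627)
Pow(h, 3) = Pow(Add(24, Mul(16, Pow(2, Rational(1, 2)))), 3)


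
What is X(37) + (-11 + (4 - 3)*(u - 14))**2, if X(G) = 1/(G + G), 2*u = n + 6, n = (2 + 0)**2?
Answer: 29601/74 ≈ 400.01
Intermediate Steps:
n = 4 (n = 2**2 = 4)
u = 5 (u = (4 + 6)/2 = (1/2)*10 = 5)
X(G) = 1/(2*G)
X(37) + (-11 + (4 - 3)*(u - 14))**2 = (1/2)/37 + (-11 + (4 - 3)*(5 - 14))**2 = (1/2)*(1/37) + (-11 + 1*(-9))**2 = 1/74 + (-11 - 9)**2 = 1/74 + (-20)**2 = 1/74 + 400 = 29601/74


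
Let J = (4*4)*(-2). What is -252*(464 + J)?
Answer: -108864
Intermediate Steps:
J = -32 (J = 16*(-2) = -32)
-252*(464 + J) = -252*(464 - 32) = -252*432 = -108864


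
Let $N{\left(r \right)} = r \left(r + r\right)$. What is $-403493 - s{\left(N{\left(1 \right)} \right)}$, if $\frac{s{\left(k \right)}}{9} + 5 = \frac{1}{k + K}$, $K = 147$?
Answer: $- \frac{60113761}{149} \approx -4.0345 \cdot 10^{5}$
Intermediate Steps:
$N{\left(r \right)} = 2 r^{2}$ ($N{\left(r \right)} = r 2 r = 2 r^{2}$)
$s{\left(k \right)} = -45 + \frac{9}{147 + k}$ ($s{\left(k \right)} = -45 + \frac{9}{k + 147} = -45 + \frac{9}{147 + k}$)
$-403493 - s{\left(N{\left(1 \right)} \right)} = -403493 - \frac{9 \left(-734 - 5 \cdot 2 \cdot 1^{2}\right)}{147 + 2 \cdot 1^{2}} = -403493 - \frac{9 \left(-734 - 5 \cdot 2 \cdot 1\right)}{147 + 2 \cdot 1} = -403493 - \frac{9 \left(-734 - 10\right)}{147 + 2} = -403493 - \frac{9 \left(-734 - 10\right)}{149} = -403493 - 9 \cdot \frac{1}{149} \left(-744\right) = -403493 - - \frac{6696}{149} = -403493 + \frac{6696}{149} = - \frac{60113761}{149}$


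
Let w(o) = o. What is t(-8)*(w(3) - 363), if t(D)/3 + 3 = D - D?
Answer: 3240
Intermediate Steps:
t(D) = -9 (t(D) = -9 + 3*(D - D) = -9 + 3*0 = -9 + 0 = -9)
t(-8)*(w(3) - 363) = -9*(3 - 363) = -9*(-360) = 3240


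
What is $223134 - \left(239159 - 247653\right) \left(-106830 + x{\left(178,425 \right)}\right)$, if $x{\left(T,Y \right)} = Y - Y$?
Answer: $-907190886$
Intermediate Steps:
$x{\left(T,Y \right)} = 0$
$223134 - \left(239159 - 247653\right) \left(-106830 + x{\left(178,425 \right)}\right) = 223134 - \left(239159 - 247653\right) \left(-106830 + 0\right) = 223134 - \left(-8494\right) \left(-106830\right) = 223134 - 907414020 = -907190886$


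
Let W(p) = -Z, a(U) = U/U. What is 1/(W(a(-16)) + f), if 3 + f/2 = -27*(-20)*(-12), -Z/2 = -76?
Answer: -1/13118 ≈ -7.6231e-5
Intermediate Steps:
a(U) = 1
Z = 152 (Z = -2*(-76) = 152)
W(p) = -152 (W(p) = -1*152 = -152)
f = -12966 (f = -6 + 2*(-27*(-20)*(-12)) = -6 + 2*(540*(-12)) = -6 + 2*(-6480) = -6 - 12960 = -12966)
1/(W(a(-16)) + f) = 1/(-152 - 12966) = 1/(-13118) = -1/13118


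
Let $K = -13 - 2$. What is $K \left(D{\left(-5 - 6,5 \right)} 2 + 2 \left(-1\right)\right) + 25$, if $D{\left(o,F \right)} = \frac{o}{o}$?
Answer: $25$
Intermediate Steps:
$D{\left(o,F \right)} = 1$
$K = -15$
$K \left(D{\left(-5 - 6,5 \right)} 2 + 2 \left(-1\right)\right) + 25 = - 15 \left(1 \cdot 2 + 2 \left(-1\right)\right) + 25 = - 15 \left(2 - 2\right) + 25 = \left(-15\right) 0 + 25 = 0 + 25 = 25$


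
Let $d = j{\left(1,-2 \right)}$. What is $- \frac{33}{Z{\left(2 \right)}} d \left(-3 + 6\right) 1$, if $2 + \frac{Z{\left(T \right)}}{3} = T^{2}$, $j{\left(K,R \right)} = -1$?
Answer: $\frac{33}{2} \approx 16.5$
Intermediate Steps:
$d = -1$
$Z{\left(T \right)} = -6 + 3 T^{2}$
$- \frac{33}{Z{\left(2 \right)}} d \left(-3 + 6\right) 1 = - \frac{33}{-6 + 3 \cdot 2^{2}} \left(-1\right) \left(-3 + 6\right) 1 = - \frac{33}{-6 + 3 \cdot 4} \left(-1\right) 3 \cdot 1 = - \frac{33}{-6 + 12} \left(-1\right) 3 = - \frac{33}{6} \left(-1\right) 3 = \left(-33\right) \frac{1}{6} \left(-1\right) 3 = \left(- \frac{11}{2}\right) \left(-1\right) 3 = \frac{11}{2} \cdot 3 = \frac{33}{2}$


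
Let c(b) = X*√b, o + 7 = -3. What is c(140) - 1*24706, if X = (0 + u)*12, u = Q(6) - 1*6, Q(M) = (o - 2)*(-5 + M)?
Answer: -24706 - 432*√35 ≈ -27262.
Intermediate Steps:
o = -10 (o = -7 - 3 = -10)
Q(M) = 60 - 12*M (Q(M) = (-10 - 2)*(-5 + M) = -12*(-5 + M) = 60 - 12*M)
u = -18 (u = (60 - 12*6) - 1*6 = (60 - 72) - 6 = -12 - 6 = -18)
X = -216 (X = (0 - 18)*12 = -18*12 = -216)
c(b) = -216*√b
c(140) - 1*24706 = -432*√35 - 1*24706 = -432*√35 - 24706 = -24706 - 432*√35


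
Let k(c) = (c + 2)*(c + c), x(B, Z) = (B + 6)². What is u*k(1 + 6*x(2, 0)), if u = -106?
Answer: -31586940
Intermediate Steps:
x(B, Z) = (6 + B)²
k(c) = 2*c*(2 + c) (k(c) = (2 + c)*(2*c) = 2*c*(2 + c))
u*k(1 + 6*x(2, 0)) = -212*(1 + 6*(6 + 2)²)*(2 + (1 + 6*(6 + 2)²)) = -212*(1 + 6*8²)*(2 + (1 + 6*8²)) = -212*(1 + 6*64)*(2 + (1 + 6*64)) = -212*(1 + 384)*(2 + (1 + 384)) = -212*385*(2 + 385) = -212*385*387 = -106*297990 = -31586940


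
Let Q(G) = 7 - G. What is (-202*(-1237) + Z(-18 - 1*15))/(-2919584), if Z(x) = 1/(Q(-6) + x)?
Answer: -4997479/58391680 ≈ -0.085585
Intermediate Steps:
Z(x) = 1/(13 + x) (Z(x) = 1/((7 - 1*(-6)) + x) = 1/((7 + 6) + x) = 1/(13 + x))
(-202*(-1237) + Z(-18 - 1*15))/(-2919584) = (-202*(-1237) + 1/(13 + (-18 - 1*15)))/(-2919584) = (249874 + 1/(13 + (-18 - 15)))*(-1/2919584) = (249874 + 1/(13 - 33))*(-1/2919584) = (249874 + 1/(-20))*(-1/2919584) = (249874 - 1/20)*(-1/2919584) = (4997479/20)*(-1/2919584) = -4997479/58391680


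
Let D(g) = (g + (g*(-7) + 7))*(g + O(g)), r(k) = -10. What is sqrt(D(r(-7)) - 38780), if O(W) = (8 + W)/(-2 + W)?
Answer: I*sqrt(1419798)/6 ≈ 198.59*I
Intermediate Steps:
O(W) = (8 + W)/(-2 + W)
D(g) = (7 - 6*g)*(g + (8 + g)/(-2 + g)) (D(g) = (g + (g*(-7) + 7))*(g + (8 + g)/(-2 + g)) = (g + (-7*g + 7))*(g + (8 + g)/(-2 + g)) = (g + (7 - 7*g))*(g + (8 + g)/(-2 + g)) = (7 - 6*g)*(g + (8 + g)/(-2 + g)))
sqrt(D(r(-7)) - 38780) = sqrt((56 - 55*(-10) - 6*(-10)**3 + 13*(-10)**2)/(-2 - 10) - 38780) = sqrt((56 + 550 - 6*(-1000) + 13*100)/(-12) - 38780) = sqrt(-(56 + 550 + 6000 + 1300)/12 - 38780) = sqrt(-1/12*7906 - 38780) = sqrt(-3953/6 - 38780) = sqrt(-236633/6) = I*sqrt(1419798)/6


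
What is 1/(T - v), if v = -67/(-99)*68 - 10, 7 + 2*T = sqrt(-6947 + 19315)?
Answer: 1549350/59988143 + 78408*sqrt(773)/59988143 ≈ 0.062168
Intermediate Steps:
T = -7/2 + 2*sqrt(773) (T = -7/2 + sqrt(-6947 + 19315)/2 = -7/2 + sqrt(12368)/2 = -7/2 + (4*sqrt(773))/2 = -7/2 + 2*sqrt(773) ≈ 52.106)
v = 3566/99 (v = -67*(-1/99)*68 - 10 = (67/99)*68 - 10 = 4556/99 - 10 = 3566/99 ≈ 36.020)
1/(T - v) = 1/((-7/2 + 2*sqrt(773)) - 1*3566/99) = 1/((-7/2 + 2*sqrt(773)) - 3566/99) = 1/(-7825/198 + 2*sqrt(773))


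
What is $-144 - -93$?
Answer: $-51$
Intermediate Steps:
$-144 - -93 = -144 + 93 = -51$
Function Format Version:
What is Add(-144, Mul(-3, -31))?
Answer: -51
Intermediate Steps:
Add(-144, Mul(-3, -31)) = Add(-144, 93) = -51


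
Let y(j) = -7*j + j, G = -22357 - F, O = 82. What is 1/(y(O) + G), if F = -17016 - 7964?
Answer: 1/2131 ≈ 0.00046926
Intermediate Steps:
F = -24980
G = 2623 (G = -22357 - 1*(-24980) = -22357 + 24980 = 2623)
y(j) = -6*j
1/(y(O) + G) = 1/(-6*82 + 2623) = 1/(-492 + 2623) = 1/2131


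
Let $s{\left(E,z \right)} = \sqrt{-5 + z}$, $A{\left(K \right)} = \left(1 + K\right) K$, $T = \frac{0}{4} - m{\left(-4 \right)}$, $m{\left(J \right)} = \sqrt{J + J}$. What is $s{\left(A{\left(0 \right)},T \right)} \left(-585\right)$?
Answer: $- 585 \sqrt{-5 - 2 i \sqrt{2}} \approx -356.94 + 1355.9 i$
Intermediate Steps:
$m{\left(J \right)} = \sqrt{2} \sqrt{J}$ ($m{\left(J \right)} = \sqrt{2 J} = \sqrt{2} \sqrt{J}$)
$T = - 2 i \sqrt{2}$ ($T = \frac{0}{4} - \sqrt{2} \sqrt{-4} = 0 \cdot \frac{1}{4} - \sqrt{2} \cdot 2 i = 0 - 2 i \sqrt{2} = - 2 i \sqrt{2} \approx - 2.8284 i$)
$A{\left(K \right)} = K \left(1 + K\right)$
$s{\left(A{\left(0 \right)},T \right)} \left(-585\right) = \sqrt{-5 - 2 i \sqrt{2}} \left(-585\right) = - 585 \sqrt{-5 - 2 i \sqrt{2}}$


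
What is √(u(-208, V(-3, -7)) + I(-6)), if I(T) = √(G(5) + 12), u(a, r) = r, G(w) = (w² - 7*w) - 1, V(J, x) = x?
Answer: I*√6 ≈ 2.4495*I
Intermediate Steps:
G(w) = -1 + w² - 7*w
I(T) = 1 (I(T) = √((-1 + 5² - 7*5) + 12) = √((-1 + 25 - 35) + 12) = √(-11 + 12) = √1 = 1)
√(u(-208, V(-3, -7)) + I(-6)) = √(-7 + 1) = √(-6) = I*√6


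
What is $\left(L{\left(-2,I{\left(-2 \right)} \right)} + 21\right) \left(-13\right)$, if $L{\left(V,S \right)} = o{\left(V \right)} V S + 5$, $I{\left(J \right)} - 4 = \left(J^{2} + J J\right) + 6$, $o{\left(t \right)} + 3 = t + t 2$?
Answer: $-4550$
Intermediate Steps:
$o{\left(t \right)} = -3 + 3 t$ ($o{\left(t \right)} = -3 + \left(t + t 2\right) = -3 + \left(t + 2 t\right) = -3 + 3 t$)
$I{\left(J \right)} = 10 + 2 J^{2}$ ($I{\left(J \right)} = 4 + \left(\left(J^{2} + J J\right) + 6\right) = 4 + \left(\left(J^{2} + J^{2}\right) + 6\right) = 4 + \left(2 J^{2} + 6\right) = 4 + \left(6 + 2 J^{2}\right) = 10 + 2 J^{2}$)
$L{\left(V,S \right)} = 5 + S V \left(-3 + 3 V\right)$ ($L{\left(V,S \right)} = \left(-3 + 3 V\right) V S + 5 = \left(-3 + 3 V\right) S V + 5 = S V \left(-3 + 3 V\right) + 5 = 5 + S V \left(-3 + 3 V\right)$)
$\left(L{\left(-2,I{\left(-2 \right)} \right)} + 21\right) \left(-13\right) = \left(\left(5 + 3 \left(10 + 2 \left(-2\right)^{2}\right) \left(-2\right) \left(-1 - 2\right)\right) + 21\right) \left(-13\right) = \left(\left(5 + 3 \left(10 + 2 \cdot 4\right) \left(-2\right) \left(-3\right)\right) + 21\right) \left(-13\right) = \left(\left(5 + 3 \left(10 + 8\right) \left(-2\right) \left(-3\right)\right) + 21\right) \left(-13\right) = \left(\left(5 + 3 \cdot 18 \left(-2\right) \left(-3\right)\right) + 21\right) \left(-13\right) = \left(\left(5 + 324\right) + 21\right) \left(-13\right) = \left(329 + 21\right) \left(-13\right) = 350 \left(-13\right) = -4550$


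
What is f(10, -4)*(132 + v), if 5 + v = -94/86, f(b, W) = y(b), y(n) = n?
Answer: 54140/43 ≈ 1259.1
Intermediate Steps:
f(b, W) = b
v = -262/43 (v = -5 - 94/86 = -5 - 94*1/86 = -5 - 47/43 = -262/43 ≈ -6.0930)
f(10, -4)*(132 + v) = 10*(132 - 262/43) = 10*(5414/43) = 54140/43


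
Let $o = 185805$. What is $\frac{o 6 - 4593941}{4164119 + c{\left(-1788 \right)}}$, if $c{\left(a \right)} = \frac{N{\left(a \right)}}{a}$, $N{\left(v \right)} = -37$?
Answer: $- \frac{6220650468}{7445444809} \approx -0.8355$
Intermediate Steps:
$c{\left(a \right)} = - \frac{37}{a}$
$\frac{o 6 - 4593941}{4164119 + c{\left(-1788 \right)}} = \frac{185805 \cdot 6 - 4593941}{4164119 - \frac{37}{-1788}} = \frac{1114830 - 4593941}{4164119 - - \frac{37}{1788}} = - \frac{3479111}{4164119 + \frac{37}{1788}} = - \frac{3479111}{\frac{7445444809}{1788}} = \left(-3479111\right) \frac{1788}{7445444809} = - \frac{6220650468}{7445444809}$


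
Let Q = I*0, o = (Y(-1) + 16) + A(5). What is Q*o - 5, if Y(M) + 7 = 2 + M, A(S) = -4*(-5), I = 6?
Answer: -5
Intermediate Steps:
A(S) = 20
Y(M) = -5 + M (Y(M) = -7 + (2 + M) = -5 + M)
o = 30 (o = ((-5 - 1) + 16) + 20 = (-6 + 16) + 20 = 10 + 20 = 30)
Q = 0 (Q = 6*0 = 0)
Q*o - 5 = 0*30 - 5 = 0 - 5 = -5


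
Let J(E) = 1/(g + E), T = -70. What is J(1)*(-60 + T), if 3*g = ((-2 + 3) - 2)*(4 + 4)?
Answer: 78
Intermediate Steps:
g = -8/3 (g = (((-2 + 3) - 2)*(4 + 4))/3 = ((1 - 2)*8)/3 = (-1*8)/3 = (⅓)*(-8) = -8/3 ≈ -2.6667)
J(E) = 1/(-8/3 + E)
J(1)*(-60 + T) = (3/(-8 + 3*1))*(-60 - 70) = (3/(-8 + 3))*(-130) = (3/(-5))*(-130) = (3*(-⅕))*(-130) = -⅗*(-130) = 78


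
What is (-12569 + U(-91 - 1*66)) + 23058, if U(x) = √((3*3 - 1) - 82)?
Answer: 10489 + I*√74 ≈ 10489.0 + 8.6023*I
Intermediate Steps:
U(x) = I*√74 (U(x) = √((9 - 1) - 82) = √(8 - 82) = √(-74) = I*√74)
(-12569 + U(-91 - 1*66)) + 23058 = (-12569 + I*√74) + 23058 = 10489 + I*√74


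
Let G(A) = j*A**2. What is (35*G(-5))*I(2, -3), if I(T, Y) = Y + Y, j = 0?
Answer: 0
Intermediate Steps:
I(T, Y) = 2*Y
G(A) = 0 (G(A) = 0*A**2 = 0)
(35*G(-5))*I(2, -3) = (35*0)*(2*(-3)) = 0*(-6) = 0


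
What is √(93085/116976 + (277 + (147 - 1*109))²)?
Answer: √84859045204035/29244 ≈ 315.00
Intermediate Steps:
√(93085/116976 + (277 + (147 - 1*109))²) = √(93085*(1/116976) + (277 + (147 - 109))²) = √(93085/116976 + (277 + 38)²) = √(93085/116976 + 315²) = √(93085/116976 + 99225) = √(11607036685/116976) = √84859045204035/29244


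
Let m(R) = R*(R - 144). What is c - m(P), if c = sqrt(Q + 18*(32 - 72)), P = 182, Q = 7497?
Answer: -6916 + 3*sqrt(753) ≈ -6833.7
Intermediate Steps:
m(R) = R*(-144 + R)
c = 3*sqrt(753) (c = sqrt(7497 + 18*(32 - 72)) = sqrt(7497 + 18*(-40)) = sqrt(7497 - 720) = sqrt(6777) = 3*sqrt(753) ≈ 82.323)
c - m(P) = 3*sqrt(753) - 182*(-144 + 182) = 3*sqrt(753) - 182*38 = 3*sqrt(753) - 1*6916 = 3*sqrt(753) - 6916 = -6916 + 3*sqrt(753)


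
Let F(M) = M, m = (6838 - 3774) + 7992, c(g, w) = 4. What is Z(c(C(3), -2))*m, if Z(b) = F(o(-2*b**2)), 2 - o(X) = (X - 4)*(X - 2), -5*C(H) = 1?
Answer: -13510432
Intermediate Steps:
C(H) = -1/5 (C(H) = -1/5*1 = -1/5)
o(X) = 2 - (-4 + X)*(-2 + X) (o(X) = 2 - (X - 4)*(X - 2) = 2 - (-4 + X)*(-2 + X))
m = 11056 (m = 3064 + 7992 = 11056)
Z(b) = -6 - 12*b**2 - 4*b**4 (Z(b) = -6 - (-2*b**2)**2 + 6*(-2*b**2) = -6 - 4*b**4 - 12*b**2 = -6 - 12*b**2 - 4*b**4)
Z(c(C(3), -2))*m = (-6 - 12*4**2 - 4*4**4)*11056 = (-6 - 12*16 - 4*256)*11056 = (-6 - 192 - 1024)*11056 = -1222*11056 = -13510432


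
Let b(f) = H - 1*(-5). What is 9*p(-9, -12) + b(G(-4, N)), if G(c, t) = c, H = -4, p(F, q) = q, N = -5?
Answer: -107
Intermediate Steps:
b(f) = 1 (b(f) = -4 - 1*(-5) = -4 + 5 = 1)
9*p(-9, -12) + b(G(-4, N)) = 9*(-12) + 1 = -108 + 1 = -107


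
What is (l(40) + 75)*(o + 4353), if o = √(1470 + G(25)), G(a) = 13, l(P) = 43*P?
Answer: 7813635 + 1795*√1483 ≈ 7.8828e+6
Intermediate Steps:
o = √1483 (o = √(1470 + 13) = √1483 ≈ 38.510)
(l(40) + 75)*(o + 4353) = (43*40 + 75)*(√1483 + 4353) = (1720 + 75)*(4353 + √1483) = 1795*(4353 + √1483) = 7813635 + 1795*√1483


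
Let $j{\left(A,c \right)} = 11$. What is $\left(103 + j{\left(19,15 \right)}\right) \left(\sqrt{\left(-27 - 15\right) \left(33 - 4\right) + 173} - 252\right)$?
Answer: $-28728 + 114 i \sqrt{1045} \approx -28728.0 + 3685.2 i$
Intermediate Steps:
$\left(103 + j{\left(19,15 \right)}\right) \left(\sqrt{\left(-27 - 15\right) \left(33 - 4\right) + 173} - 252\right) = \left(103 + 11\right) \left(\sqrt{\left(-27 - 15\right) \left(33 - 4\right) + 173} - 252\right) = 114 \left(\sqrt{\left(-27 + \left(-41 + 26\right)\right) 29 + 173} - 252\right) = 114 \left(\sqrt{\left(-27 - 15\right) 29 + 173} - 252\right) = 114 \left(\sqrt{\left(-42\right) 29 + 173} - 252\right) = 114 \left(\sqrt{-1218 + 173} - 252\right) = 114 \left(\sqrt{-1045} - 252\right) = 114 \left(i \sqrt{1045} - 252\right) = 114 \left(-252 + i \sqrt{1045}\right) = -28728 + 114 i \sqrt{1045}$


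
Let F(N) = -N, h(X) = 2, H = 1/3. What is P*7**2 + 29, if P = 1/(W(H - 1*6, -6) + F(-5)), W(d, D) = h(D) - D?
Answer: 426/13 ≈ 32.769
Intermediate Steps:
H = 1/3 (H = 1*(1/3) = 1/3 ≈ 0.33333)
W(d, D) = 2 - D
P = 1/13 (P = 1/((2 - 1*(-6)) - 1*(-5)) = 1/((2 + 6) + 5) = 1/(8 + 5) = 1/13 ≈ 0.076923)
P*7**2 + 29 = (1/13)*7**2 + 29 = (1/13)*49 + 29 = 49/13 + 29 = 426/13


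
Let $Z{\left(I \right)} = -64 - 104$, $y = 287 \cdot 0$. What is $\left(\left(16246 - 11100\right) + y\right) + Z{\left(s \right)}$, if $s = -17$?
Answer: $4978$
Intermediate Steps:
$y = 0$
$Z{\left(I \right)} = -168$ ($Z{\left(I \right)} = -64 - 104 = -168$)
$\left(\left(16246 - 11100\right) + y\right) + Z{\left(s \right)} = \left(\left(16246 - 11100\right) + 0\right) - 168 = \left(5146 + 0\right) - 168 = 5146 - 168 = 4978$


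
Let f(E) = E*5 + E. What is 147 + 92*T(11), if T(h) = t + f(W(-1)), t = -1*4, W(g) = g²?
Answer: 331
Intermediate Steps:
t = -4
f(E) = 6*E (f(E) = 5*E + E = 6*E)
T(h) = 2 (T(h) = -4 + 6*(-1)² = -4 + 6*1 = -4 + 6 = 2)
147 + 92*T(11) = 147 + 92*2 = 147 + 184 = 331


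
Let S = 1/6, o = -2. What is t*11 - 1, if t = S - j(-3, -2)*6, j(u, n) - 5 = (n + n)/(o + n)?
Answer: -2371/6 ≈ -395.17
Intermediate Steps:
j(u, n) = 5 + 2*n/(-2 + n) (j(u, n) = 5 + (n + n)/(-2 + n) = 5 + (2*n)/(-2 + n) = 5 + 2*n/(-2 + n))
S = ⅙ (S = 1*(⅙) = ⅙ ≈ 0.16667)
t = -215/6 (t = ⅙ - (-10 + 7*(-2))/(-2 - 2)*6 = ⅙ - (-10 - 14)/(-4)*6 = ⅙ - (-¼*(-24))*6 = ⅙ - 6*6 = ⅙ - 1*36 = ⅙ - 36 = -215/6 ≈ -35.833)
t*11 - 1 = -215/6*11 - 1 = -2365/6 - 1 = -2371/6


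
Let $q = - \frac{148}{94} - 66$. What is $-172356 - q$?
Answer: $- \frac{8097556}{47} \approx -1.7229 \cdot 10^{5}$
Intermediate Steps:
$q = - \frac{3176}{47}$ ($q = \left(-148\right) \frac{1}{94} + \left(-78 + 12\right) = - \frac{74}{47} - 66 = - \frac{3176}{47} \approx -67.574$)
$-172356 - q = -172356 - - \frac{3176}{47} = -172356 + \frac{3176}{47} = - \frac{8097556}{47}$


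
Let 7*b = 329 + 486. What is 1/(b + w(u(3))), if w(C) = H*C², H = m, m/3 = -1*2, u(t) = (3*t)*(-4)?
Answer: -7/53617 ≈ -0.00013056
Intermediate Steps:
b = 815/7 (b = (329 + 486)/7 = (⅐)*815 = 815/7 ≈ 116.43)
u(t) = -12*t
m = -6 (m = 3*(-1*2) = 3*(-2) = -6)
H = -6
w(C) = -6*C²
1/(b + w(u(3))) = 1/(815/7 - 6*(-12*3)²) = 1/(815/7 - 6*(-36)²) = 1/(815/7 - 6*1296) = 1/(815/7 - 7776) = 1/(-53617/7) = -7/53617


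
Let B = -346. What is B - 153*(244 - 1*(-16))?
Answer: -40126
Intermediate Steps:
B - 153*(244 - 1*(-16)) = -346 - 153*(244 - 1*(-16)) = -346 - 153*(244 + 16) = -346 - 153*260 = -346 - 39780 = -40126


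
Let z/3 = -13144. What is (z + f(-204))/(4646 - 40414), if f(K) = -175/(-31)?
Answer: 1222217/1108808 ≈ 1.1023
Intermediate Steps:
z = -39432 (z = 3*(-13144) = -39432)
f(K) = 175/31 (f(K) = -175*(-1/31) = 175/31)
(z + f(-204))/(4646 - 40414) = (-39432 + 175/31)/(4646 - 40414) = -1222217/31/(-35768) = -1222217/31*(-1/35768) = 1222217/1108808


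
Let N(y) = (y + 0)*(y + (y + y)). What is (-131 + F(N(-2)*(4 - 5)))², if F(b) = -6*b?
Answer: 3481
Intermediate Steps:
N(y) = 3*y² (N(y) = y*(y + 2*y) = y*(3*y) = 3*y²)
(-131 + F(N(-2)*(4 - 5)))² = (-131 - 6*3*(-2)²*(4 - 5))² = (-131 - 6*3*4*(-1))² = (-131 - 72*(-1))² = (-131 - 6*(-12))² = (-131 + 72)² = (-59)² = 3481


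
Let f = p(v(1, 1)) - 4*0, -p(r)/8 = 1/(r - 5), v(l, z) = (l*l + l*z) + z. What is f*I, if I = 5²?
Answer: 100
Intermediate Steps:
v(l, z) = z + l² + l*z (v(l, z) = (l² + l*z) + z = z + l² + l*z)
p(r) = -8/(-5 + r) (p(r) = -8/(r - 5) = -8/(-5 + r))
I = 25
f = 4 (f = -8/(-5 + (1 + 1² + 1*1)) - 4*0 = -8/(-5 + (1 + 1 + 1)) + 0 = -8/(-5 + 3) + 0 = -8/(-2) + 0 = -8*(-½) + 0 = 4 + 0 = 4)
f*I = 4*25 = 100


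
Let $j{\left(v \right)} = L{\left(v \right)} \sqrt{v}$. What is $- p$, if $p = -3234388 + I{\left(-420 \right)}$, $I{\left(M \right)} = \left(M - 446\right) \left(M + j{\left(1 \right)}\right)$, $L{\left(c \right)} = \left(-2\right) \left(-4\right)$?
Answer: $2877596$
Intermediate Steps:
$L{\left(c \right)} = 8$
$j{\left(v \right)} = 8 \sqrt{v}$
$I{\left(M \right)} = \left(-446 + M\right) \left(8 + M\right)$ ($I{\left(M \right)} = \left(M - 446\right) \left(M + 8 \sqrt{1}\right) = \left(-446 + M\right) \left(M + 8 \cdot 1\right) = \left(-446 + M\right) \left(M + 8\right) = \left(-446 + M\right) \left(8 + M\right)$)
$p = -2877596$ ($p = -3234388 - \left(-180392 - 176400\right) = -3234388 + \left(-3568 + 176400 + 183960\right) = -3234388 + 356792 = -2877596$)
$- p = \left(-1\right) \left(-2877596\right) = 2877596$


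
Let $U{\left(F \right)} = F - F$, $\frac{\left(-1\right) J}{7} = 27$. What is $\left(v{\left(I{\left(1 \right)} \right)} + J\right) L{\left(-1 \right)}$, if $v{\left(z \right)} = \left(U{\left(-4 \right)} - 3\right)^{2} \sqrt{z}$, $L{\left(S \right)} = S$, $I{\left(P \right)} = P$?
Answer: $180$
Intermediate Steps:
$J = -189$ ($J = \left(-7\right) 27 = -189$)
$U{\left(F \right)} = 0$
$v{\left(z \right)} = 9 \sqrt{z}$ ($v{\left(z \right)} = \left(0 - 3\right)^{2} \sqrt{z} = \left(-3\right)^{2} \sqrt{z} = 9 \sqrt{z}$)
$\left(v{\left(I{\left(1 \right)} \right)} + J\right) L{\left(-1 \right)} = \left(9 \sqrt{1} - 189\right) \left(-1\right) = \left(9 \cdot 1 - 189\right) \left(-1\right) = \left(9 - 189\right) \left(-1\right) = \left(-180\right) \left(-1\right) = 180$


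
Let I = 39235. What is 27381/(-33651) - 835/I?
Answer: -73492808/88019799 ≈ -0.83496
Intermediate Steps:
27381/(-33651) - 835/I = 27381/(-33651) - 835/39235 = 27381*(-1/33651) - 835*1/39235 = -9127/11217 - 167/7847 = -73492808/88019799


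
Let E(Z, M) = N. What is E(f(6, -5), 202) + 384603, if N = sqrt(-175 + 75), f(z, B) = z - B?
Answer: 384603 + 10*I ≈ 3.846e+5 + 10.0*I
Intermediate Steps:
N = 10*I (N = sqrt(-100) = 10*I ≈ 10.0*I)
E(Z, M) = 10*I
E(f(6, -5), 202) + 384603 = 10*I + 384603 = 384603 + 10*I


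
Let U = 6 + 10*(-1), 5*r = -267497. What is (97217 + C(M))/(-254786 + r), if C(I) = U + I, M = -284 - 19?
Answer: -484550/1541427 ≈ -0.31435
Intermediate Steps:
r = -267497/5 (r = (⅕)*(-267497) = -267497/5 ≈ -53499.)
U = -4 (U = 6 - 10 = -4)
M = -303
C(I) = -4 + I
(97217 + C(M))/(-254786 + r) = (97217 + (-4 - 303))/(-254786 - 267497/5) = (97217 - 307)/(-1541427/5) = 96910*(-5/1541427) = -484550/1541427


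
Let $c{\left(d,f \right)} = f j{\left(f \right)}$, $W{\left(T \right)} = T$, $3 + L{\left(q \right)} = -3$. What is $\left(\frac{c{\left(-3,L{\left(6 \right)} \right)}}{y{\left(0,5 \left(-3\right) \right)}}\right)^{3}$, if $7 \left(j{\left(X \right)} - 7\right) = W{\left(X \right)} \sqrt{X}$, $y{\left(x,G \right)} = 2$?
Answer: $- \frac{47331}{7} + \frac{1131894 i \sqrt{6}}{343} \approx -6761.6 + 8083.3 i$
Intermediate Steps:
$L{\left(q \right)} = -6$ ($L{\left(q \right)} = -3 - 3 = -6$)
$j{\left(X \right)} = 7 + \frac{X^{\frac{3}{2}}}{7}$ ($j{\left(X \right)} = 7 + \frac{X \sqrt{X}}{7} = 7 + \frac{X^{\frac{3}{2}}}{7}$)
$c{\left(d,f \right)} = f \left(7 + \frac{f^{\frac{3}{2}}}{7}\right)$
$\left(\frac{c{\left(-3,L{\left(6 \right)} \right)}}{y{\left(0,5 \left(-3\right) \right)}}\right)^{3} = \left(\frac{\frac{1}{7} \left(-6\right) \left(49 + \left(-6\right)^{\frac{3}{2}}\right)}{2}\right)^{3} = \left(\frac{1}{7} \left(-6\right) \left(49 - 6 i \sqrt{6}\right) \frac{1}{2}\right)^{3} = \left(\left(-42 + \frac{36 i \sqrt{6}}{7}\right) \frac{1}{2}\right)^{3} = \left(-21 + \frac{18 i \sqrt{6}}{7}\right)^{3}$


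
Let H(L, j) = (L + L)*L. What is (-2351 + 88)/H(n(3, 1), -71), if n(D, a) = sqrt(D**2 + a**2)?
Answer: -2263/20 ≈ -113.15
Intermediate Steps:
H(L, j) = 2*L**2 (H(L, j) = (2*L)*L = 2*L**2)
(-2351 + 88)/H(n(3, 1), -71) = (-2351 + 88)/((2*(sqrt(3**2 + 1**2))**2)) = -2263*1/(2*(9 + 1)) = -2263/(2*(sqrt(10))**2) = -2263/(2*10) = -2263/20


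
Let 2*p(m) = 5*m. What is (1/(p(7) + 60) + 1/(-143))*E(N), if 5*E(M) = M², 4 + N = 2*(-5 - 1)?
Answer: 33536/110825 ≈ 0.30260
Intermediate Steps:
p(m) = 5*m/2 (p(m) = (5*m)/2 = 5*m/2)
N = -16 (N = -4 + 2*(-5 - 1) = -4 + 2*(-6) = -4 - 12 = -16)
E(M) = M²/5
(1/(p(7) + 60) + 1/(-143))*E(N) = (1/((5/2)*7 + 60) + 1/(-143))*((⅕)*(-16)²) = (1/(35/2 + 60) - 1/143)*((⅕)*256) = (1/(155/2) - 1/143)*(256/5) = (2/155 - 1/143)*(256/5) = (131/22165)*(256/5) = 33536/110825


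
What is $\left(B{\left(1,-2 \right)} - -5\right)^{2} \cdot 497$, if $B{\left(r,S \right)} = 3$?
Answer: $31808$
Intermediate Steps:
$\left(B{\left(1,-2 \right)} - -5\right)^{2} \cdot 497 = \left(3 - -5\right)^{2} \cdot 497 = \left(3 + 5\right)^{2} \cdot 497 = 8^{2} \cdot 497 = 64 \cdot 497 = 31808$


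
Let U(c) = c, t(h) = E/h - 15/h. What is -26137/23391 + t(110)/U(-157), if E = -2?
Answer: -450988343/403962570 ≈ -1.1164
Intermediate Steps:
t(h) = -17/h (t(h) = -2/h - 15/h = -17/h)
-26137/23391 + t(110)/U(-157) = -26137/23391 - 17/110/(-157) = -26137*1/23391 - 17*1/110*(-1/157) = -26137/23391 - 17/110*(-1/157) = -26137/23391 + 17/17270 = -450988343/403962570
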